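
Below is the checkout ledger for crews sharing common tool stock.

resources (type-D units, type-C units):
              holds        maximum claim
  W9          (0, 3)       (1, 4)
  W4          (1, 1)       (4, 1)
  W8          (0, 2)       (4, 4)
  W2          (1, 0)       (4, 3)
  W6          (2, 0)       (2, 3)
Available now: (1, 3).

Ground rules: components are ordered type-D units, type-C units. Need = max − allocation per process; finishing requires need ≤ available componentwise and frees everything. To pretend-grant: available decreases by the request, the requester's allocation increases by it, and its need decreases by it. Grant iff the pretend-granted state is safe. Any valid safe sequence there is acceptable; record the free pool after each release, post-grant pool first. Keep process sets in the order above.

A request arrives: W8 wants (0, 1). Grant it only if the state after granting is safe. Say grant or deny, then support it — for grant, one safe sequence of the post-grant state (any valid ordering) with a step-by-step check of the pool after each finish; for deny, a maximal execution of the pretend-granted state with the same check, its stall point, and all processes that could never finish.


GRANT — the state after the grant stays safe, e.g. via W9, W6, W2, W8, W4.
Key observation: with (1, 2) left after the transfer, W9 can run at once — the state stays safe.
Verifying the post-grant state step by step:
  pool = (1, 2)
  W9: need (1, 1) fits (1, 2); releases (0, 3), pool now (1, 5)
  W6: need (0, 3) fits (1, 5); releases (2, 0), pool now (3, 5)
  W2: need (3, 3) fits (3, 5); releases (1, 0), pool now (4, 5)
  W8: need (4, 1) fits (4, 5); releases (0, 3), pool now (4, 8)
  W4: need (3, 0) fits (4, 8); releases (1, 1), pool now (5, 9)


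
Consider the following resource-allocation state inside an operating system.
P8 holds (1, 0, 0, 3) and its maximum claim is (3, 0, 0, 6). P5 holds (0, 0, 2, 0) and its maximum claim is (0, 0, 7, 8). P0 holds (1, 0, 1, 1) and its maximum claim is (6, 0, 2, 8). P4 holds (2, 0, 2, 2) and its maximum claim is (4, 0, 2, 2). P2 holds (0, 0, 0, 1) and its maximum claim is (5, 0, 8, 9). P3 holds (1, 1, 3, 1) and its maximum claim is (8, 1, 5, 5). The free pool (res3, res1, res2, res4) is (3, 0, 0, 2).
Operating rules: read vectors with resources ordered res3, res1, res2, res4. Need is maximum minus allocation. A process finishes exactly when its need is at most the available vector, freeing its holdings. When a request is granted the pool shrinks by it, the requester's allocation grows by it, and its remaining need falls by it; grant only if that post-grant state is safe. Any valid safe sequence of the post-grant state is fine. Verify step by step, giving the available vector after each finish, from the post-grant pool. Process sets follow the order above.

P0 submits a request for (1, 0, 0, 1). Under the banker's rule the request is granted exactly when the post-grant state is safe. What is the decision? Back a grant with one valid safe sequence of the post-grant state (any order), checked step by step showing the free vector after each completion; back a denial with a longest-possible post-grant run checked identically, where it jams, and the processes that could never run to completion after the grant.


GRANT — the state after the grant stays safe, e.g. via P4, P8, P0, P3, P5, P2.
Key observation: granting shrinks the pool to (2, 0, 0, 1), yet P4 still fits and the chain goes through.
Check on the post-grant state, step by step:
  pool = (2, 0, 0, 1)
  P4: need (2, 0, 0, 0) fits (2, 0, 0, 1); releases (2, 0, 2, 2), pool now (4, 0, 2, 3)
  P8: need (2, 0, 0, 3) fits (4, 0, 2, 3); releases (1, 0, 0, 3), pool now (5, 0, 2, 6)
  P0: need (4, 0, 1, 6) fits (5, 0, 2, 6); releases (2, 0, 1, 2), pool now (7, 0, 3, 8)
  P3: need (7, 0, 2, 4) fits (7, 0, 3, 8); releases (1, 1, 3, 1), pool now (8, 1, 6, 9)
  P5: need (0, 0, 5, 8) fits (8, 1, 6, 9); releases (0, 0, 2, 0), pool now (8, 1, 8, 9)
  P2: need (5, 0, 8, 8) fits (8, 1, 8, 9); releases (0, 0, 0, 1), pool now (8, 1, 8, 10)


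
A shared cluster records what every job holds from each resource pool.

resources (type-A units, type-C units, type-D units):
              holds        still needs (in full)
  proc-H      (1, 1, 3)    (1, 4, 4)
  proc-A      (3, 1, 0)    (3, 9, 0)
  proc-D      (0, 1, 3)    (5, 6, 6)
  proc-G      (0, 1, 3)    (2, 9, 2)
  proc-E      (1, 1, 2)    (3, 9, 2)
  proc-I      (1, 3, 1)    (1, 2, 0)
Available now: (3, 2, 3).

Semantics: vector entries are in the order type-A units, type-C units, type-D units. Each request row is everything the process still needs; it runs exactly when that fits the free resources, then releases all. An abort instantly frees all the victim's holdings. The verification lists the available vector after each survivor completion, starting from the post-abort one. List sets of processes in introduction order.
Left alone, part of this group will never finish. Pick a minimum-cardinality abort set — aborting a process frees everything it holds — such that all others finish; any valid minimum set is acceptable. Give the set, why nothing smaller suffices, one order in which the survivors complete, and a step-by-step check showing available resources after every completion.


The answer: abort proc-A and proc-E.
Key observation: aborting proc-A and proc-E returns (4, 2, 2), and proc-G — hopeless before — runs at step 4 with the returned capacity in the pool.
No one abort is enough; case by case: proc-H alone leaves proc-A blocked (short on type-C units); proc-A alone leaves proc-G blocked (short on type-C units); proc-D alone leaves proc-A blocked (short on type-C units); proc-G alone leaves proc-A blocked (short on type-C units); proc-E alone leaves proc-A blocked (short on type-C units); proc-I alone leaves proc-A blocked (short on type-C units).
The survivors complete as proc-H, proc-I, proc-D, proc-G. Check, step by step (starting from the post-abort pool):
  pool = (7, 4, 5)
  run proc-H (needs (1, 4, 4), free (7, 4, 5)); after release of (1, 1, 3) the pool is (8, 5, 8)
  run proc-I (needs (1, 2, 0), free (8, 5, 8)); after release of (1, 3, 1) the pool is (9, 8, 9)
  run proc-D (needs (5, 6, 6), free (9, 8, 9)); after release of (0, 1, 3) the pool is (9, 9, 12)
  run proc-G (needs (2, 9, 2), free (9, 9, 12)); after release of (0, 1, 3) the pool is (9, 10, 15)


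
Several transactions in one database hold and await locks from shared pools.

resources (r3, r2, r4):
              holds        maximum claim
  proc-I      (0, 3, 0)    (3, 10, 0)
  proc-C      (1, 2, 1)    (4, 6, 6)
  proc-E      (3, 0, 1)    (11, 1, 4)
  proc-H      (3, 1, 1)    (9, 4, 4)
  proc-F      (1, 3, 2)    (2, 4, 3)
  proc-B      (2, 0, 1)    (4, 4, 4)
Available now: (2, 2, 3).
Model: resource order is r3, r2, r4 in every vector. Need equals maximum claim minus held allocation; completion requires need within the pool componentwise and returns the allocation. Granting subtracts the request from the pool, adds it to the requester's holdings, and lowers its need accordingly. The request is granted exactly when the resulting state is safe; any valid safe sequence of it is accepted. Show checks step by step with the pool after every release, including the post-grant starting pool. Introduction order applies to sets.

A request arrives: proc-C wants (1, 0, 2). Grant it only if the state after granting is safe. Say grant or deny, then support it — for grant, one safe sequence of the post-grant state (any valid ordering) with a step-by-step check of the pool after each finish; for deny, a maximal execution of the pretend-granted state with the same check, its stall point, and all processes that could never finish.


GRANT — the state after the grant stays safe, e.g. via proc-F, proc-C, proc-B, proc-H, proc-E, proc-I.
Key observation: even at the reduced pool (1, 2, 1), proc-F fits immediately, so safety survives the grant.
Step-by-step check of the post-grant state:
  pool = (1, 2, 1)
  proc-F: need (1, 1, 1) fits (1, 2, 1); releases (1, 3, 2), pool now (2, 5, 3)
  proc-C: need (2, 4, 3) fits (2, 5, 3); releases (2, 2, 3), pool now (4, 7, 6)
  proc-B: need (2, 4, 3) fits (4, 7, 6); releases (2, 0, 1), pool now (6, 7, 7)
  proc-H: need (6, 3, 3) fits (6, 7, 7); releases (3, 1, 1), pool now (9, 8, 8)
  proc-E: need (8, 1, 3) fits (9, 8, 8); releases (3, 0, 1), pool now (12, 8, 9)
  proc-I: need (3, 7, 0) fits (12, 8, 9); releases (0, 3, 0), pool now (12, 11, 9)


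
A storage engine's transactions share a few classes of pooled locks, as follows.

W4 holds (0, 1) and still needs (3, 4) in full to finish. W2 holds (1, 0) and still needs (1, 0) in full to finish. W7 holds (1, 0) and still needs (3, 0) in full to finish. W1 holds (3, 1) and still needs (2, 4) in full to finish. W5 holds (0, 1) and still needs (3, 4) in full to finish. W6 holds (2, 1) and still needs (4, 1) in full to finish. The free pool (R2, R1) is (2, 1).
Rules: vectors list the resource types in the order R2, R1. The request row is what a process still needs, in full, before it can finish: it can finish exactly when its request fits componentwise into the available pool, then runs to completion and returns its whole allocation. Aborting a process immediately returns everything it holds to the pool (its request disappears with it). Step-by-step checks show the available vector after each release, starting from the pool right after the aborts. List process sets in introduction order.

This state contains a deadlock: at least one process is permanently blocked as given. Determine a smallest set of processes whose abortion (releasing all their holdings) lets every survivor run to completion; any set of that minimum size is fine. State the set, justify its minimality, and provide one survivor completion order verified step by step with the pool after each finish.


The answer: abort W4 and W1.
Key observation: aborting W4 and W1 returns (3, 2), and W5 — hopeless before — runs at step 2 with the returned capacity in the pool.
Minimality, checking each single-abort alternative: W4 alone leaves W1 blocked (short on R1); W2 alone leaves W4 blocked (short on R1); W7 alone leaves W4 blocked (short on R1); W1 alone leaves W4 blocked (short on R1); W5 alone leaves W4 blocked (short on R1); W6 alone leaves W4 blocked (short on R1).
Survivors finish in the order: W6, W5, W2, W7. Step-by-step check (pool after the aborts first):
  pool = (5, 3)
  W6 needs (4, 1) <= (5, 3) -> finishes; pool += (2, 1) = (7, 4)
  W5 needs (3, 4) <= (7, 4) -> finishes; pool += (0, 1) = (7, 5)
  W2 needs (1, 0) <= (7, 5) -> finishes; pool += (1, 0) = (8, 5)
  W7 needs (3, 0) <= (8, 5) -> finishes; pool += (1, 0) = (9, 5)


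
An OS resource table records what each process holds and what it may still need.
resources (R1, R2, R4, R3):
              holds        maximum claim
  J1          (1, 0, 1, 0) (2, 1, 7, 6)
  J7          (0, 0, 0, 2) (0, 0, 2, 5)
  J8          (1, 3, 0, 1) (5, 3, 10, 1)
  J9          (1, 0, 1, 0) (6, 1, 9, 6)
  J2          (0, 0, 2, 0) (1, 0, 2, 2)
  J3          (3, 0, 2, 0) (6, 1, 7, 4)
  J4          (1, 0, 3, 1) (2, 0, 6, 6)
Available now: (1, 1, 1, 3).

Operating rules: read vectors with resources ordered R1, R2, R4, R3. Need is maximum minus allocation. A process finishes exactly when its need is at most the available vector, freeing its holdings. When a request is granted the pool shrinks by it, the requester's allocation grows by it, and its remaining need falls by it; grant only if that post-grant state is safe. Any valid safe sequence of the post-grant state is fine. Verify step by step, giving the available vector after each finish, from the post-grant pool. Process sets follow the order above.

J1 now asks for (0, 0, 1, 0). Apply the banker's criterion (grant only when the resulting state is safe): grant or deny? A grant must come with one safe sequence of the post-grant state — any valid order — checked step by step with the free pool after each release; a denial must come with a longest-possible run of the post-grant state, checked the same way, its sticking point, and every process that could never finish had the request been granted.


DENY: after the grant no complete ordering would exist.
Key observation: the wall is R4: completing J2, J7 brings the pool only to (1, 1, 2, 5), and all the rest need more.
On the post-grant state, J2, J7 is a maximal run — nothing extends it. Verifying each step:
  pool = (1, 1, 0, 3)
  run J2 (needs (1, 0, 0, 2), free (1, 1, 0, 3)); after release of (0, 0, 2, 0) the pool is (1, 1, 2, 3)
  run J7 (needs (0, 0, 2, 3), free (1, 1, 2, 3)); after release of (0, 0, 0, 2) the pool is (1, 1, 2, 5)
  J1 cannot run: need (1, 1, 5, 6) vs free (1, 1, 2, 5) (insufficient R4 and R3)
  J8 cannot run: need (4, 0, 10, 0) vs free (1, 1, 2, 5) (insufficient R1 and R4)
  J9 cannot run: need (5, 1, 8, 6) vs free (1, 1, 2, 5) (insufficient R1, R4 and R3)
  J3 cannot run: need (3, 1, 5, 4) vs free (1, 1, 2, 5) (insufficient R1 and R4)
  J4 cannot run: need (1, 0, 3, 5) vs free (1, 1, 2, 5) (insufficient R4)
Had the request been granted, J1, J8, J9, J3 and J4 could never finish.


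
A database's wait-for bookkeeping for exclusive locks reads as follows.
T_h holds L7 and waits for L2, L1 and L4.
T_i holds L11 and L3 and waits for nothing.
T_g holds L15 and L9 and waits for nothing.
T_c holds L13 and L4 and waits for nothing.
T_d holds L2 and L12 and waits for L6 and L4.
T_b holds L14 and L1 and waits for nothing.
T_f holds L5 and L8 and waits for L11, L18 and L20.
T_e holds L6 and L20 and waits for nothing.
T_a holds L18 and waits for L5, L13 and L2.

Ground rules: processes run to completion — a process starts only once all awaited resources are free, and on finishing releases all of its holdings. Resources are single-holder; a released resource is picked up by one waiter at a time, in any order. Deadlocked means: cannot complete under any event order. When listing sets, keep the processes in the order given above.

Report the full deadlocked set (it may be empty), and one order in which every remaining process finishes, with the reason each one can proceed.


The deadlocked set is T_f and T_a.
Key observation: nobody on the ring T_f -> T_a -> T_f can start until another member finishes, which never happens; no other process is dragged down with it.
One completion order for the rest: T_c, T_e, T_d, T_b, T_g, T_i, T_h.
Walking it through:
  T_c: no waits; runs immediately, freeing L13 and L4
  T_e: no waits; runs immediately, freeing L6 and L20
  T_d waits on L6 and L4 — all released -> runs and releases L2 and L12
  T_b: no waits; runs immediately, freeing L14 and L1
  T_g: no waits; runs immediately, freeing L15 and L9
  T_i: no waits; runs immediately, freeing L11 and L3
  T_h waits on L2, L1 and L4 — all released -> runs and releases L7


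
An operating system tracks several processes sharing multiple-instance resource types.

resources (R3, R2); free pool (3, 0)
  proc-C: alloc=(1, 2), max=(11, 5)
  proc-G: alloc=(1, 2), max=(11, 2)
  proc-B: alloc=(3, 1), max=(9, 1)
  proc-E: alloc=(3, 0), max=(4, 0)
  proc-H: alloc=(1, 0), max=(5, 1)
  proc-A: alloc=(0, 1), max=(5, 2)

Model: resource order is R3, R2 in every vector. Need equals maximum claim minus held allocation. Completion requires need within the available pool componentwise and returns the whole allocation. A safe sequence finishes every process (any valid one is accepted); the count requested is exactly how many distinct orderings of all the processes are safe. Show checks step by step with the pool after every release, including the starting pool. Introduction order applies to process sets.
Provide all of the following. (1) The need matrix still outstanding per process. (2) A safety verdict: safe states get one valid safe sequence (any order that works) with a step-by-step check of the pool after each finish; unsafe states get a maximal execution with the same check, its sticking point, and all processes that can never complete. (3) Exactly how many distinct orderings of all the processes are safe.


(1) Need matrix, components ordered R3, R2:
  proc-C: (10, 3)
  proc-G: (10, 0)
  proc-B: (6, 0)
  proc-E: (1, 0)
  proc-H: (4, 1)
  proc-A: (5, 1)
(2) SAFE. One safe sequence: proc-E, proc-B, proc-H, proc-G, proc-A, proc-C.
Key observation: at proc-B the run first touches a limit — (6, 0) against (6, 0), exact on a resource it actually requests.
Walking it through:
  pool = (3, 0)
  run proc-E (needs (1, 0), free (3, 0)); after release of (3, 0) the pool is (6, 0)
  run proc-B (needs (6, 0), free (6, 0)); after release of (3, 1) the pool is (9, 1)
  run proc-H (needs (4, 1), free (9, 1)); after release of (1, 0) the pool is (10, 1)
  run proc-G (needs (10, 0), free (10, 1)); after release of (1, 2) the pool is (11, 3)
  run proc-A (needs (5, 1), free (11, 3)); after release of (0, 1) the pool is (11, 4)
  run proc-C (needs (10, 3), free (11, 4)); after release of (1, 2) the pool is (12, 6)
(3) Exactly 4 of the possible complete orderings are safe sequences.


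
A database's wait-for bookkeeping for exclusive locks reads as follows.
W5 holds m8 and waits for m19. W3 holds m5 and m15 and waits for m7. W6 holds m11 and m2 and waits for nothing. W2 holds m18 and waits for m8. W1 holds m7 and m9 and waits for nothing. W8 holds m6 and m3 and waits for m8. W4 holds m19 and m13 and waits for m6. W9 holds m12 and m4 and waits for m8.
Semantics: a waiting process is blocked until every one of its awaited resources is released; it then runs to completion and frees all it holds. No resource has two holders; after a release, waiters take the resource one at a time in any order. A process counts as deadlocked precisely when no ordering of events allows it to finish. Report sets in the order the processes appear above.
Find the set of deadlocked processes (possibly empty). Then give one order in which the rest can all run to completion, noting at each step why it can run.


Deadlocked: W5, W2, W8, W4 and W9.
Key observation: nobody on the ring W5 -> W4 -> W8 -> W5 can start until another member finishes, which never happens; W2 and W9 wait into the deadlock from upstream.
One completion order for the rest: W1, W6, W3.
Step-by-step check:
  W1: no waits; runs immediately, freeing m7 and m9
  W6: no waits; runs immediately, freeing m11 and m2
  run W3 (all its waits — m7 — are resolved); releases m5 and m15


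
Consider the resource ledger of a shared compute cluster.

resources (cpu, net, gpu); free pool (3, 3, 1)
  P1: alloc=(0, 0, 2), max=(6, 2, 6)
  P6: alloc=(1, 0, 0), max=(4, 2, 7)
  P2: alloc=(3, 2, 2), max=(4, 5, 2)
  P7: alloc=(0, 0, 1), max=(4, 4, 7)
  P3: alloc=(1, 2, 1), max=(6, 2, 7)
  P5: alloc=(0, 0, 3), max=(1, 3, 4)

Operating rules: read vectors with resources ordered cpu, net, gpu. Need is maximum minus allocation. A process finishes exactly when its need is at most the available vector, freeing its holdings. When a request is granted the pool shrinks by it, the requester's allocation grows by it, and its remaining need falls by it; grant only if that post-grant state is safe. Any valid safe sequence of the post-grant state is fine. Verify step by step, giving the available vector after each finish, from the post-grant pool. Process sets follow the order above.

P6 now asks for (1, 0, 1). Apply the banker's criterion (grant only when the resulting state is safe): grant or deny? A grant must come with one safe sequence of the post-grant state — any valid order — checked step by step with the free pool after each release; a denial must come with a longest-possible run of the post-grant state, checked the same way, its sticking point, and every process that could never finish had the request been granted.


DENY — the pretend-granted state is unsafe.
Key observation: after P2, P5 the pool peaks at (5, 5, 5), and each blocked process is short somewhere: P1 on cpu; P6 on gpu; P7 on gpu; P3 on gpu.
On the post-grant state, P2, P5 is a maximal run — nothing extends it. Walking it through:
  pool = (2, 3, 0)
  P2 needs (1, 3, 0) <= (2, 3, 0) -> finishes; pool += (3, 2, 2) = (5, 5, 2)
  P5 needs (1, 3, 1) <= (5, 5, 2) -> finishes; pool += (0, 0, 3) = (5, 5, 5)
  P1 cannot run: need (6, 2, 4) vs free (5, 5, 5) (insufficient cpu)
  P6 cannot run: need (2, 2, 6) vs free (5, 5, 5) (insufficient gpu)
  P7 cannot run: need (4, 4, 6) vs free (5, 5, 5) (insufficient gpu)
  P3 cannot run: need (5, 0, 6) vs free (5, 5, 5) (insufficient gpu)
Processes that could never finish after the grant: P1, P6, P7 and P3.


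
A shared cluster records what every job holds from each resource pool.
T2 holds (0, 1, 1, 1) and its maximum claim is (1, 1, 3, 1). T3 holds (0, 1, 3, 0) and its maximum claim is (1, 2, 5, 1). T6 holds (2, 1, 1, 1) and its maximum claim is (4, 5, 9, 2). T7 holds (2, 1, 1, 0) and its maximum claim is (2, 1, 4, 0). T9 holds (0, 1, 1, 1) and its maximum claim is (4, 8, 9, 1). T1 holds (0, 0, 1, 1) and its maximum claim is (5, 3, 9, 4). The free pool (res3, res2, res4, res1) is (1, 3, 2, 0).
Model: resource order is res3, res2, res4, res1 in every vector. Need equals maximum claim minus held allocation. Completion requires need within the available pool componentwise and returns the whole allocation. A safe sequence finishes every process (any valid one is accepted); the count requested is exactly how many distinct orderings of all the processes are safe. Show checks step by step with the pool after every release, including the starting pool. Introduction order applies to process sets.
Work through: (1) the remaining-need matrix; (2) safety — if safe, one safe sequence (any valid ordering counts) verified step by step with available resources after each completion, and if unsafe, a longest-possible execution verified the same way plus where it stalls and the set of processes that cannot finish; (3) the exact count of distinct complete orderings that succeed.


(1) Need matrix, components ordered res3, res2, res4, res1:
  T2: (1, 0, 2, 0)
  T3: (1, 1, 2, 1)
  T6: (2, 4, 8, 1)
  T7: (0, 0, 3, 0)
  T9: (4, 7, 8, 0)
  T1: (5, 3, 8, 3)
(2) The state is UNSAFE.
Key observation: after T2, T7, T3 complete, (3, 6, 7, 1) is the best the pool ever gets, yet each leftover process wants more res4.
A maximal execution: T2, T7, T3 — then nothing else fits. Check, step by step:
  pool = (1, 3, 2, 0)
  run T2 (needs (1, 0, 2, 0), free (1, 3, 2, 0)); after release of (0, 1, 1, 1) the pool is (1, 4, 3, 1)
  run T7 (needs (0, 0, 3, 0), free (1, 4, 3, 1)); after release of (2, 1, 1, 0) the pool is (3, 5, 4, 1)
  run T3 (needs (1, 1, 2, 1), free (3, 5, 4, 1)); after release of (0, 1, 3, 0) the pool is (3, 6, 7, 1)
  T6 still needs (2, 4, 8, 1) but only (3, 6, 7, 1) is free — short on res4
  T9 still needs (4, 7, 8, 0) but only (3, 6, 7, 1) is free — short on res3, res2 and res4
  T1 still needs (5, 3, 8, 3) but only (3, 6, 7, 1) is free — short on res3, res4 and res1
Never able to finish: T6, T9 and T1.
(3) Precisely 0 of the possible complete orderings are safe sequences.


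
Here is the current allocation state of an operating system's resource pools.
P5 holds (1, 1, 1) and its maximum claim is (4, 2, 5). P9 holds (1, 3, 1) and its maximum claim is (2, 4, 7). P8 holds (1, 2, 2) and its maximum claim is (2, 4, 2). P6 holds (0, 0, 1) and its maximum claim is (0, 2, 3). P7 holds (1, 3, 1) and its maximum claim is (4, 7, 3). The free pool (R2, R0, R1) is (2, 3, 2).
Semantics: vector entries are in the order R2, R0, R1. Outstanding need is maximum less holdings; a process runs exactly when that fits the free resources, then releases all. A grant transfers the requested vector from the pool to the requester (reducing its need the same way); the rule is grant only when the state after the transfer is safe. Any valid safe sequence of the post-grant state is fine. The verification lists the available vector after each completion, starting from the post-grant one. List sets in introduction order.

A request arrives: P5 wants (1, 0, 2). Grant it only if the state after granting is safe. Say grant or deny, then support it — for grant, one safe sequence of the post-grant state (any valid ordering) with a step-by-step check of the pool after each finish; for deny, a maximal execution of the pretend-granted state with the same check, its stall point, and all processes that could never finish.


GRANT. The post-grant state is safe; one safe sequence: P8, P5, P6, P7, P9.
Key observation: post-grant, (1, 3, 0) remains, and an order beginning with P8 completes everyone.
Verifying the post-grant state step by step:
  pool = (1, 3, 0)
  P8: need (1, 2, 0) fits (1, 3, 0); releases (1, 2, 2), pool now (2, 5, 2)
  P5: need (2, 1, 2) fits (2, 5, 2); releases (2, 1, 3), pool now (4, 6, 5)
  P6: need (0, 2, 2) fits (4, 6, 5); releases (0, 0, 1), pool now (4, 6, 6)
  P7: need (3, 4, 2) fits (4, 6, 6); releases (1, 3, 1), pool now (5, 9, 7)
  P9: need (1, 1, 6) fits (5, 9, 7); releases (1, 3, 1), pool now (6, 12, 8)


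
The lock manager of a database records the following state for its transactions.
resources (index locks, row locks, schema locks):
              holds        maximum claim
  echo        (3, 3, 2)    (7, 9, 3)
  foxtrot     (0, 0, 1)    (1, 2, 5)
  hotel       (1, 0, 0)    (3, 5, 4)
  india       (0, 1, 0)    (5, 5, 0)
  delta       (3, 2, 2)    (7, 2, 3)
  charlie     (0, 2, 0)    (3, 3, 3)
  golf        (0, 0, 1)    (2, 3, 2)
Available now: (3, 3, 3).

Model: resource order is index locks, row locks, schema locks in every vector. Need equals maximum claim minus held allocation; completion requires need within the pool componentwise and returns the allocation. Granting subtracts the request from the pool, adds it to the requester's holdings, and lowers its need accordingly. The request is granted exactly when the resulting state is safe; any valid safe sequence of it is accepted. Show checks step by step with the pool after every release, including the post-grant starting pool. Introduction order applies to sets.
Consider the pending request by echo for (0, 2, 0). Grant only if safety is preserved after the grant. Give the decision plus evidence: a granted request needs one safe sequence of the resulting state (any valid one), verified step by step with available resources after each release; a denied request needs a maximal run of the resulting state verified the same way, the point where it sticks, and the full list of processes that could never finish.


DENY. Granting would leave the state unsafe.
Key observation: after charlie, golf, foxtrot the pool peaks at (3, 3, 5), and each blocked process is short somewhere: echo on index locks, row locks; hotel on row locks; india on index locks, row locks; delta on index locks.
On the post-grant state, charlie, golf, foxtrot is a maximal run — nothing extends it. Step-by-step check:
  pool = (3, 1, 3)
  charlie needs (3, 1, 3) <= (3, 1, 3) -> finishes; pool += (0, 2, 0) = (3, 3, 3)
  golf needs (2, 3, 1) <= (3, 3, 3) -> finishes; pool += (0, 0, 1) = (3, 3, 4)
  foxtrot needs (1, 2, 4) <= (3, 3, 4) -> finishes; pool += (0, 0, 1) = (3, 3, 5)
  echo still needs (4, 4, 1) but only (3, 3, 5) is free — short on index locks and row locks
  hotel still needs (2, 5, 4) but only (3, 3, 5) is free — short on row locks
  india still needs (5, 4, 0) but only (3, 3, 5) is free — short on index locks and row locks
  delta still needs (4, 0, 1) but only (3, 3, 5) is free — short on index locks
Had the request been granted, echo, hotel, india and delta could never finish.


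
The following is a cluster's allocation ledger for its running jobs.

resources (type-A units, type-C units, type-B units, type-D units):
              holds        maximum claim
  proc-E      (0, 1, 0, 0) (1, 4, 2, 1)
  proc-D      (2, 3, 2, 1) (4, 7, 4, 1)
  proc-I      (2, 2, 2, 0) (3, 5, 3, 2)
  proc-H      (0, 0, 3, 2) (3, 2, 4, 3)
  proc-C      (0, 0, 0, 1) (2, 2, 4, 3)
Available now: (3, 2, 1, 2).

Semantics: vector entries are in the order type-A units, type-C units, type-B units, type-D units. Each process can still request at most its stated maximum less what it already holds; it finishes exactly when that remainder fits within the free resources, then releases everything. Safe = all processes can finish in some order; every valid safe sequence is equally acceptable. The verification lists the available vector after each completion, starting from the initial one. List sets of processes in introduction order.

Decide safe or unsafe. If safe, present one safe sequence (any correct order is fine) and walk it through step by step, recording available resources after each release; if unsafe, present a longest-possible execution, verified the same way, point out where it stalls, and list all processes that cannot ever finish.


The state is UNSAFE.
Key observation: type-C units is the bottleneck — with proc-H, proc-C done the pool holds (3, 2, 4, 5), short of every remaining need.
The run proc-H, proc-C cannot be extended any further. Step-by-step check:
  pool = (3, 2, 1, 2)
  run proc-H (needs (3, 2, 1, 1), free (3, 2, 1, 2)); after release of (0, 0, 3, 2) the pool is (3, 2, 4, 4)
  run proc-C (needs (2, 2, 4, 2), free (3, 2, 4, 4)); after release of (0, 0, 0, 1) the pool is (3, 2, 4, 5)
  proc-E cannot run: need (1, 3, 2, 1) vs free (3, 2, 4, 5) (insufficient type-C units)
  proc-D cannot run: need (2, 4, 2, 0) vs free (3, 2, 4, 5) (insufficient type-C units)
  proc-I cannot run: need (1, 3, 1, 2) vs free (3, 2, 4, 5) (insufficient type-C units)
Processes that can never finish: proc-E, proc-D and proc-I.


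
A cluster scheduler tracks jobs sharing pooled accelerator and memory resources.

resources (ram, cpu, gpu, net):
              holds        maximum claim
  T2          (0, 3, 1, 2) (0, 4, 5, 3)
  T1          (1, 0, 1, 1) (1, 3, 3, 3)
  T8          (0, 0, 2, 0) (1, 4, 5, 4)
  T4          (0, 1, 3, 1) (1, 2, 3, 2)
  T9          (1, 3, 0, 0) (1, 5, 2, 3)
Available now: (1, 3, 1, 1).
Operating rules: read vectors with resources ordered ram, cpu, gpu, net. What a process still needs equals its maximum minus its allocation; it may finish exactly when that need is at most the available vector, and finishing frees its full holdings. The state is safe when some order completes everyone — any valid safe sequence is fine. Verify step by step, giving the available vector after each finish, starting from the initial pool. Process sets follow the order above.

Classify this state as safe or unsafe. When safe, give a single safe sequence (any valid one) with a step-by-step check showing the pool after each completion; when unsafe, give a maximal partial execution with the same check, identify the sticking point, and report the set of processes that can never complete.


SAFE, for example via the order T4, T1, T2, T9, T8.
Key observation: T4 marks the first exact bind of the order: its need (1, 1, 0, 1) fits the free (1, 3, 1, 1) with zero slack on a requested resource.
Verifying each step:
  pool = (1, 3, 1, 1)
  T4: need (1, 1, 0, 1) fits (1, 3, 1, 1); releases (0, 1, 3, 1), pool now (1, 4, 4, 2)
  T1: need (0, 3, 2, 2) fits (1, 4, 4, 2); releases (1, 0, 1, 1), pool now (2, 4, 5, 3)
  T2: need (0, 1, 4, 1) fits (2, 4, 5, 3); releases (0, 3, 1, 2), pool now (2, 7, 6, 5)
  T9: need (0, 2, 2, 3) fits (2, 7, 6, 5); releases (1, 3, 0, 0), pool now (3, 10, 6, 5)
  T8: need (1, 4, 3, 4) fits (3, 10, 6, 5); releases (0, 0, 2, 0), pool now (3, 10, 8, 5)


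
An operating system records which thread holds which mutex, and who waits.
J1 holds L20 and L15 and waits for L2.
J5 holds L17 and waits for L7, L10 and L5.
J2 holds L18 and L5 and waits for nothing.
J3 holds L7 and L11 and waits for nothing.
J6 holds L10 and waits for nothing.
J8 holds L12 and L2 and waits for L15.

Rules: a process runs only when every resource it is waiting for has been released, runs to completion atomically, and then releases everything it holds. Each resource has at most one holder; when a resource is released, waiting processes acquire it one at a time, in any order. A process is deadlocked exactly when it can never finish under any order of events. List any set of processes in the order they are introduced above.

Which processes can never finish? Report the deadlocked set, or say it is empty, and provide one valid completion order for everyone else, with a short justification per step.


Deadlocked set: J1 and J8.
Key observation: J1 -> J8 -> J1 is a circular wait — nothing in it can go first; no other process is dragged down with it.
A valid finishing order for the others: J6, J3, J2, J5.
Verifying each step:
  J6: no waits; runs immediately, freeing L10
  J3: no waits; runs immediately, freeing L7 and L11
  J2: no waits; runs immediately, freeing L18 and L5
  J5 waits on L7, L10 and L5 — all released -> runs and releases L17


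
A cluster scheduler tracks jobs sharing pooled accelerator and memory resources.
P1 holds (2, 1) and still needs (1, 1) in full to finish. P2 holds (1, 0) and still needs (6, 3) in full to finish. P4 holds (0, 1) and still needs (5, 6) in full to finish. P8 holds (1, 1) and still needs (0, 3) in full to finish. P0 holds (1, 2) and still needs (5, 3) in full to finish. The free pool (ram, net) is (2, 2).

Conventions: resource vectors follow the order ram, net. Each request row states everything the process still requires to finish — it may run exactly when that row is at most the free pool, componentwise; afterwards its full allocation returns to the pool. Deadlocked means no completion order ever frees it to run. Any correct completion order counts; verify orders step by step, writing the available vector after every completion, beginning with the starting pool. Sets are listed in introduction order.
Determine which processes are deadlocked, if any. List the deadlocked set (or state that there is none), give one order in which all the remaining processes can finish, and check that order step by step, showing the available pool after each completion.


The deadlocked set is empty.
Key observation: P1 leads a chain of completions in which each release enables another process.
One completion order for the rest: P1, P8, P0, P2, P4. Step-by-step check:
  pool = (2, 2)
  P1 needs (1, 1) <= (2, 2) -> finishes; pool += (2, 1) = (4, 3)
  P8 needs (0, 3) <= (4, 3) -> finishes; pool += (1, 1) = (5, 4)
  P0 needs (5, 3) <= (5, 4) -> finishes; pool += (1, 2) = (6, 6)
  P2 needs (6, 3) <= (6, 6) -> finishes; pool += (1, 0) = (7, 6)
  P4 needs (5, 6) <= (7, 6) -> finishes; pool += (0, 1) = (7, 7)


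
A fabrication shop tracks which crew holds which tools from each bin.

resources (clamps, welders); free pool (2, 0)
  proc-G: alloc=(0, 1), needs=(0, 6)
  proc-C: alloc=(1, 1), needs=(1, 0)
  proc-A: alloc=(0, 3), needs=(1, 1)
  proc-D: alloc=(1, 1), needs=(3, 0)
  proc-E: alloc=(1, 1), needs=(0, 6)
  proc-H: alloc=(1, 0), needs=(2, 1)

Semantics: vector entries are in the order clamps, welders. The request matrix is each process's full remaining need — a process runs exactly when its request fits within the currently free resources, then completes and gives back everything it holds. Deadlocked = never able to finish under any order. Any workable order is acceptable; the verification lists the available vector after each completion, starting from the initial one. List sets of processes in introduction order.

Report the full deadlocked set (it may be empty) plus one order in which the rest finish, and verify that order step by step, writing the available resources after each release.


Deadlocked: proc-G and proc-E.
Key observation: proc-C, proc-D, proc-A, proc-H can finish, but then (5, 5) is all there is, and the blocked group's welders demands exceed it.
One completion order for the rest: proc-C, proc-D, proc-A, proc-H. Walking it through:
  pool = (2, 0)
  proc-C needs (1, 0) <= (2, 0) -> finishes; pool += (1, 1) = (3, 1)
  proc-D needs (3, 0) <= (3, 1) -> finishes; pool += (1, 1) = (4, 2)
  proc-A needs (1, 1) <= (4, 2) -> finishes; pool += (0, 3) = (4, 5)
  proc-H needs (2, 1) <= (4, 5) -> finishes; pool += (1, 0) = (5, 5)
The stuck group stays short no matter what:
  blocked: proc-G wants (0, 6), pool (5, 5) — not enough welders
  blocked: proc-E wants (0, 6), pool (5, 5) — not enough welders


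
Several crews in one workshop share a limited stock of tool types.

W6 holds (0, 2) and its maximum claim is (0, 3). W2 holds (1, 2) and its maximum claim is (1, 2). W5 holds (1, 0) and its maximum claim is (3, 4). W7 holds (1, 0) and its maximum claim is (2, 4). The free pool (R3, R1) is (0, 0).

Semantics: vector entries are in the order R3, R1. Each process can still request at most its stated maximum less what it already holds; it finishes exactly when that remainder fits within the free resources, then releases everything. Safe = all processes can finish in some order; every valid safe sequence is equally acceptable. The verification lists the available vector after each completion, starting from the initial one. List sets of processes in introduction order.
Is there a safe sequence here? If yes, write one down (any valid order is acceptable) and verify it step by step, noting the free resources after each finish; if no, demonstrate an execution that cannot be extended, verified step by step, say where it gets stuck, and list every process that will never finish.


SAFE — a valid safe sequence is W2, W6, W7, W5.
Key observation: the first exact fit in this order is W7 — it needs (1, 4) with (1, 4) free, meeting a requested resource to the last unit.
Verifying each step:
  pool = (0, 0)
  W2 needs (0, 0) <= (0, 0) -> finishes; pool += (1, 2) = (1, 2)
  W6 needs (0, 1) <= (1, 2) -> finishes; pool += (0, 2) = (1, 4)
  W7 needs (1, 4) <= (1, 4) -> finishes; pool += (1, 0) = (2, 4)
  W5 needs (2, 4) <= (2, 4) -> finishes; pool += (1, 0) = (3, 4)


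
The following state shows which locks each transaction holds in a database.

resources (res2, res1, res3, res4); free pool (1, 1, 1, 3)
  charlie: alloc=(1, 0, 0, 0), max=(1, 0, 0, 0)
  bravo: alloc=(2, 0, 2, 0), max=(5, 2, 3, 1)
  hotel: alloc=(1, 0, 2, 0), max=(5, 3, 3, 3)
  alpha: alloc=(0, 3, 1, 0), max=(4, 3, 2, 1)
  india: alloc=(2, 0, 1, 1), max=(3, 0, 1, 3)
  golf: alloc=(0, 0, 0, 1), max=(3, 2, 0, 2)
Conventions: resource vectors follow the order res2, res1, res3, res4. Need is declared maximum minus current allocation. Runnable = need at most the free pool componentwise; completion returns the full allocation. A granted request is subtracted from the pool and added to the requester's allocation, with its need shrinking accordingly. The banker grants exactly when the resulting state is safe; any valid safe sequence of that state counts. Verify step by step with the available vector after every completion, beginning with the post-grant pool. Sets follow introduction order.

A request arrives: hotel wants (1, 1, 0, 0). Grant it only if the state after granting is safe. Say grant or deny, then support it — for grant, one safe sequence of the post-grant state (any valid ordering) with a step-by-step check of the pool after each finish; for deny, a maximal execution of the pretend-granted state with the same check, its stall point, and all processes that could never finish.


DENY. Granting would leave the state unsafe.
Key observation: after charlie, india the pool peaks at (3, 0, 2, 4), and each blocked process is short somewhere: bravo on res1; hotel on res1; alpha on res2; golf on res1.
Pretend the grant happened; the run charlie, india goes as far as possible. Verifying each step:
  pool = (0, 0, 1, 3)
  charlie: need (0, 0, 0, 0) fits (0, 0, 1, 3); releases (1, 0, 0, 0), pool now (1, 0, 1, 3)
  india: need (1, 0, 0, 2) fits (1, 0, 1, 3); releases (2, 0, 1, 1), pool now (3, 0, 2, 4)
  bravo still needs (3, 2, 1, 1) but only (3, 0, 2, 4) is free — short on res1
  hotel still needs (3, 2, 1, 3) but only (3, 0, 2, 4) is free — short on res1
  alpha still needs (4, 0, 1, 1) but only (3, 0, 2, 4) is free — short on res2
  golf still needs (3, 2, 0, 1) but only (3, 0, 2, 4) is free — short on res1
Had the request been granted, bravo, hotel, alpha and golf could never finish.


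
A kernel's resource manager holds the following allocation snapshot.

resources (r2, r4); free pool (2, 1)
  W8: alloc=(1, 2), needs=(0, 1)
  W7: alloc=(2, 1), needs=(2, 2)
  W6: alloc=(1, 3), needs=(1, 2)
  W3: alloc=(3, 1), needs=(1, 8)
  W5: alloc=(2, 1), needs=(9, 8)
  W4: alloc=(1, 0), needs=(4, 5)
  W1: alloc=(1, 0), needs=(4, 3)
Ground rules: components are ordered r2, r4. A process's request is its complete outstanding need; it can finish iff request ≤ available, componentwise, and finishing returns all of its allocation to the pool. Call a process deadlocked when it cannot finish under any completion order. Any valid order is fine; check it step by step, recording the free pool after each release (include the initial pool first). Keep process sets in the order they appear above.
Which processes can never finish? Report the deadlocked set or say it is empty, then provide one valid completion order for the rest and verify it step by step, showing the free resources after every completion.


Deadlocked: W3 and W5.
Key observation: r4 is the bottleneck — with W8, W6, W1, W7, W4 done the pool holds (8, 7), short of every remaining need.
The rest can finish in the order W8, W6, W1, W7, W4. Step-by-step check:
  pool = (2, 1)
  W8 needs (0, 1) <= (2, 1) -> finishes; pool += (1, 2) = (3, 3)
  W6 needs (1, 2) <= (3, 3) -> finishes; pool += (1, 3) = (4, 6)
  W1 needs (4, 3) <= (4, 6) -> finishes; pool += (1, 0) = (5, 6)
  W7 needs (2, 2) <= (5, 6) -> finishes; pool += (2, 1) = (7, 7)
  W4 needs (4, 5) <= (7, 7) -> finishes; pool += (1, 0) = (8, 7)
None of the blocked processes ever fits:
  blocked: W3 wants (1, 8), pool (8, 7) — not enough r4
  blocked: W5 wants (9, 8), pool (8, 7) — not enough r2 and r4
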